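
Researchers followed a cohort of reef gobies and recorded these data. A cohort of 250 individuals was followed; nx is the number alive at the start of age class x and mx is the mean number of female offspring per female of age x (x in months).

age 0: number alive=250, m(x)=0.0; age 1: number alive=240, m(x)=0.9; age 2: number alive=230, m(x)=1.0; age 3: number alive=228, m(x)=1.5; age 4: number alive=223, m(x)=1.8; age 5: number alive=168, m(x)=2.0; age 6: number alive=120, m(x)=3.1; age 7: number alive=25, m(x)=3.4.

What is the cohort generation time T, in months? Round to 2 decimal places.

3.94

lx = nx/n0 = nx/250: 1, 0.96, 0.92, 0.912, 0.892, 0.672, 0.48, 0.1
lx·mx: 0, 0.864, 0.92, 1.368, 1.6056, 1.344, 1.488, 0.34 → R0 = 7.9296
x·lx·mx: 0, 0.864, 1.84, 4.104, 6.4224, 6.72, 8.928, 2.38 → Σ = 31.2584
T = 31.2584 / 7.9296 = 3.94199… → 3.94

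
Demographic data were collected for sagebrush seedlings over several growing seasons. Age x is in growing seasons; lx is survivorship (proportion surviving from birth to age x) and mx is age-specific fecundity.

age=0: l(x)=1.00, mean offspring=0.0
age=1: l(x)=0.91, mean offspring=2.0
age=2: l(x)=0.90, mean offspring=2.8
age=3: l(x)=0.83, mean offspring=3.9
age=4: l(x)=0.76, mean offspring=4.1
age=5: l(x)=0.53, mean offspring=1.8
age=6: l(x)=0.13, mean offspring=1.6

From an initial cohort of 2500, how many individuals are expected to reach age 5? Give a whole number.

Expected survivors = N0 · l_5 = 2500 × 0.53 = 1325 → 1325

1325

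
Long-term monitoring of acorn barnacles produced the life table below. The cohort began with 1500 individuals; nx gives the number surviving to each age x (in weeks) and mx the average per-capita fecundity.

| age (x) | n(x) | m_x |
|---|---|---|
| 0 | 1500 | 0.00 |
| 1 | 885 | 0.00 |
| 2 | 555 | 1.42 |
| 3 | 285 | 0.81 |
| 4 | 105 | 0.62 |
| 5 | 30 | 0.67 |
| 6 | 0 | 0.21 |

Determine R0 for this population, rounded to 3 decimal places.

0.736

lx = nx/n0 = nx/1500: 1, 0.59, 0.37, 0.19, 0.07, 0.02, 0
lx·mx by age: 0, 0, 0.5254, 0.1539, 0.0434, 0.0134, 0
R0 = Σ lx·mx = 0.7361 → 0.736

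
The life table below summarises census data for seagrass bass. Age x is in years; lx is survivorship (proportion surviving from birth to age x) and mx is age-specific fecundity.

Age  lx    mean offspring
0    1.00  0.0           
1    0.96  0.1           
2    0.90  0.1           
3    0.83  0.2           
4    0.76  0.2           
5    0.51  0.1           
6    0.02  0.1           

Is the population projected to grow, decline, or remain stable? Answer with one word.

declining

R0 = Σ lx·mx = 0 + 0.096 + 0.09 + 0.166 + 0.152 + 0.051 + 0.002 = 0.557
R0 < 1, so the population is declining.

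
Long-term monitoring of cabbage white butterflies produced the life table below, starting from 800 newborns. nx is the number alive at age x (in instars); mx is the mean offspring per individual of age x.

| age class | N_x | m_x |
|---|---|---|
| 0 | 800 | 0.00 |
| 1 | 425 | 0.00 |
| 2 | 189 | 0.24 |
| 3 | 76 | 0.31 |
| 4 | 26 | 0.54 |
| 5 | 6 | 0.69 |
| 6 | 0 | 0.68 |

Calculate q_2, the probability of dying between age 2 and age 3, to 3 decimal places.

lx = nx/n0 = nx/800: 1, 0.53125, 0.23625, 0.095, 0.0325, 0.0075, 0
q_2 = (l_2 − l_3) / l_2 = (0.23625 − 0.095) / 0.23625
     = 0.14125 / 0.23625 = 0.597884… → 0.598

0.598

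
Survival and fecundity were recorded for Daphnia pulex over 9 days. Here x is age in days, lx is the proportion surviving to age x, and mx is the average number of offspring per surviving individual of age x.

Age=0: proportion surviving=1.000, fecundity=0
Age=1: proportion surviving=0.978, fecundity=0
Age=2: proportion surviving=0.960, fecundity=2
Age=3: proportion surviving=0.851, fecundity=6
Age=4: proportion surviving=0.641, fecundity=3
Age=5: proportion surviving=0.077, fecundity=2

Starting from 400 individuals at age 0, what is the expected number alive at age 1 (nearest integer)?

Expected survivors = N0 · l_1 = 400 × 0.978 = 391.2 → 391

391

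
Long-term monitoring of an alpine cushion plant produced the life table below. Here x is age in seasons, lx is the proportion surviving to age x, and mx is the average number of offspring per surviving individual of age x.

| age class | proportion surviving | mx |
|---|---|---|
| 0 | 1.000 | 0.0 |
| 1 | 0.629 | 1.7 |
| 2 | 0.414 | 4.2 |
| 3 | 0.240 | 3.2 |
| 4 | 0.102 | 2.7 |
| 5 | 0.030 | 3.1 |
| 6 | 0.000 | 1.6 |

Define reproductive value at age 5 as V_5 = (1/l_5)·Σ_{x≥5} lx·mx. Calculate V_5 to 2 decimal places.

3.10

lx·mx for x ≥ 5: 0.093, 0 → sum = 0.093
V_5 = 0.093 / l_5 = 0.093 / 0.03 = 3.1 → 3.10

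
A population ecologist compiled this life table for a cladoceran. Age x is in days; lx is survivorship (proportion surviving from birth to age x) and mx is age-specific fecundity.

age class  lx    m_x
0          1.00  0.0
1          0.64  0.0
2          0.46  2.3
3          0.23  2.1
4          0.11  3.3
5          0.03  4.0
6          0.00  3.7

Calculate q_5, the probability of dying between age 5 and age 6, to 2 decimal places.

1.00

q_5 = (l_5 − l_6) / l_5 = (0.03 − 0) / 0.03
     = 0.03 / 0.03 = 1 → 1.00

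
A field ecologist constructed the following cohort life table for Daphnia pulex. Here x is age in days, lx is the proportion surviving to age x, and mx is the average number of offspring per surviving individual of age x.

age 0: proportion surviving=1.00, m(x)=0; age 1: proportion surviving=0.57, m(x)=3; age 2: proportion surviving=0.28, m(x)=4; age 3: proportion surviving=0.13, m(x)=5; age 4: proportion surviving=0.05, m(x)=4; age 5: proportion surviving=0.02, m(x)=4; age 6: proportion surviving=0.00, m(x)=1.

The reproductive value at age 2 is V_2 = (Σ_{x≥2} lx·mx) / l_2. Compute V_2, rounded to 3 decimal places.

lx·mx for x ≥ 2: 1.12, 0.65, 0.2, 0.08, 0 → sum = 2.05
V_2 = 2.05 / l_2 = 2.05 / 0.28 = 7.321429… → 7.321

7.321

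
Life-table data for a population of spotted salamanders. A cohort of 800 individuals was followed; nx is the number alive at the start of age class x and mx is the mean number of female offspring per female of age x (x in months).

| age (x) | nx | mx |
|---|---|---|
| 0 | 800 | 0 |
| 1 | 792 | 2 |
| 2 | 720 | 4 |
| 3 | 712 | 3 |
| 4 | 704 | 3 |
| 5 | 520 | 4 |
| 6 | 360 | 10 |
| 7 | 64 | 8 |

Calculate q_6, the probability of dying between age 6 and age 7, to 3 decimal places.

0.822

lx = nx/n0 = nx/800: 1, 0.99, 0.9, 0.89, 0.88, 0.65, 0.45, 0.08
q_6 = (l_6 − l_7) / l_6 = (0.45 − 0.08) / 0.45
     = 0.37 / 0.45 = 0.822222… → 0.822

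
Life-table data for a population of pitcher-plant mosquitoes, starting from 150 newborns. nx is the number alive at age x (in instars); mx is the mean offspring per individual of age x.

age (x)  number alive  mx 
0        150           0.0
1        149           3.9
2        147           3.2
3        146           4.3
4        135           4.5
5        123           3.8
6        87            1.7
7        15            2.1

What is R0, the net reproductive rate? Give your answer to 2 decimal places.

19.56

lx = nx/n0 = nx/150: 1, 0.99333…, 0.98, 0.97333…, 0.9, 0.82, 0.58, 0.1
lx·mx by age: 0, 3.874…, 3.136, 4.185333…, 4.05, 3.116, 0.986, 0.21
R0 = Σ lx·mx = 19.557333… → 19.56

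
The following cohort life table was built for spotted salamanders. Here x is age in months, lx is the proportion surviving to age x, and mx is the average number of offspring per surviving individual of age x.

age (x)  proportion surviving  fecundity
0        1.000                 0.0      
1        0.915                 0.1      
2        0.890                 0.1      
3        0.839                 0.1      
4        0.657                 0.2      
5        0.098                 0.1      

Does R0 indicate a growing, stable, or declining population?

declining

R0 = Σ lx·mx = 0 + 0.0915 + 0.089 + 0.0839 + 0.1314 + 0.0098 = 0.4056
R0 < 1, so the population is declining.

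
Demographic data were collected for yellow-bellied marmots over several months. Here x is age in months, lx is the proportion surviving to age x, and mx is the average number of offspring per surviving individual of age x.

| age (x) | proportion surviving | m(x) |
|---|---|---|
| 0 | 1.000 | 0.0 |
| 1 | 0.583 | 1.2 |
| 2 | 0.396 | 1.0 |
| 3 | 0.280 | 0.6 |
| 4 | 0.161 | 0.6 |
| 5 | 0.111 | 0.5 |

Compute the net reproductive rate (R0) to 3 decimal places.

1.416

lx·mx by age: 0, 0.6996, 0.396, 0.168, 0.0966, 0.0555
R0 = Σ lx·mx = 1.4157 → 1.416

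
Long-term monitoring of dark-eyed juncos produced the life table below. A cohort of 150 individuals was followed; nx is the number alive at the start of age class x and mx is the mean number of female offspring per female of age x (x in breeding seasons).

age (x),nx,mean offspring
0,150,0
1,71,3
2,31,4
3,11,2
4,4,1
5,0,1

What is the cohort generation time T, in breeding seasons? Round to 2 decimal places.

lx = nx/n0 = nx/150: 1, 0.47333…, 0.20667…, 0.07333…, 0.02667…, 0
lx·mx: 0, 1.42…, 0.826667…, 0.146667…, 0.026667…, 0 → R0 = 2.42…
x·lx·mx: 0, 1.42…, 1.653333…, 0.44…, 0.106667…, 0 → Σ = 3.62…
T = 3.62… / 2.42… = 1.495868… → 1.50

1.50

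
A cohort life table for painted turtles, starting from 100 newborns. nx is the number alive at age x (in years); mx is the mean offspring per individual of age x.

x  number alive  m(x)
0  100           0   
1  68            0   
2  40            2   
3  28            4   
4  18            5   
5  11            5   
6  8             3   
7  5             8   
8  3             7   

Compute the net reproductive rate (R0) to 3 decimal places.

lx = nx/n0 = nx/100: 1, 0.68, 0.4, 0.28, 0.18, 0.11, 0.08, 0.05, 0.03
lx·mx by age: 0, 0, 0.8, 1.12, 0.9, 0.55, 0.24, 0.4, 0.21
R0 = Σ lx·mx = 4.22 → 4.220

4.220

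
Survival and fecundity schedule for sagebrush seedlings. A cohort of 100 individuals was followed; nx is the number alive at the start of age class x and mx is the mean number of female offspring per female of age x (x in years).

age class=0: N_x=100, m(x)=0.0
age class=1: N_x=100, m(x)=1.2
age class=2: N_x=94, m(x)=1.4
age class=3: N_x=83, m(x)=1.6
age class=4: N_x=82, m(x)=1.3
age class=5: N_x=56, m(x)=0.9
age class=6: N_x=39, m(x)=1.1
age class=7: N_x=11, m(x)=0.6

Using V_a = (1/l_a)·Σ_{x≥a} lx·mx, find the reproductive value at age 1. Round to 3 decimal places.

lx = nx/n0 = nx/100: 1, 1, 0.94, 0.83, 0.82, 0.56, 0.39, 0.11
lx·mx for x ≥ 1: 1.2, 1.316, 1.328, 1.066, 0.504, 0.429, 0.066 → sum = 5.909
V_1 = 5.909 / l_1 = 5.909 / 1 = 5.909 → 5.909

5.909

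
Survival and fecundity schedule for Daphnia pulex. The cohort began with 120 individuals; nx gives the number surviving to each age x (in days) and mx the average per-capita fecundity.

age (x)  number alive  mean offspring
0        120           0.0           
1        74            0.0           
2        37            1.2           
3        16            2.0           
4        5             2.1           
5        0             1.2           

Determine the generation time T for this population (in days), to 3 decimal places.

lx = nx/n0 = nx/120: 1, 0.61667…, 0.30833…, 0.13333…, 0.04167…, 0
lx·mx: 0, 0, 0.37…, 0.266667…, 0.0875…, 0 → R0 = 0.724167…
x·lx·mx: 0, 0, 0.74…, 0.8…, 0.35…, 0 → Σ = 1.89…
T = 1.89… / 0.724167… = 2.609896… → 2.610

2.610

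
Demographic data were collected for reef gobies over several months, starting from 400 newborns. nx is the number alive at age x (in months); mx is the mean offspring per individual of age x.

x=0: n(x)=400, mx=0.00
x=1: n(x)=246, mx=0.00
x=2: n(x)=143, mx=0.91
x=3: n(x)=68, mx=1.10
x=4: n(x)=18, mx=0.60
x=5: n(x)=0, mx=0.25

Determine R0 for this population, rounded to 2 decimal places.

0.54

lx = nx/n0 = nx/400: 1, 0.615, 0.3575, 0.17, 0.045, 0
lx·mx by age: 0, 0, 0.325325, 0.187, 0.027, 0
R0 = Σ lx·mx = 0.539325 → 0.54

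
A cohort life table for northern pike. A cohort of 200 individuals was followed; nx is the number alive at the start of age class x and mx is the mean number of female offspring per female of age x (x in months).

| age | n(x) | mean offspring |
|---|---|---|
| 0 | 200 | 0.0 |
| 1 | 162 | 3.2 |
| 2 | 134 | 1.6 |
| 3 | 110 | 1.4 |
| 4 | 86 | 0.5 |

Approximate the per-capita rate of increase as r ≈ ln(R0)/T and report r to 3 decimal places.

lx = nx/n0 = nx/200: 1, 0.81, 0.67, 0.55, 0.43
R0 = Σ lx·mx = 0 + 2.592 + 1.072 + 0.77 + 0.215 = 4.649
Σ x·lx·mx = 7.906; T = 7.906/4.649 = 1.70058…
r ≈ ln(R0)/T = ln(4.649)/1.70058… = 0.9036… → 0.904

0.904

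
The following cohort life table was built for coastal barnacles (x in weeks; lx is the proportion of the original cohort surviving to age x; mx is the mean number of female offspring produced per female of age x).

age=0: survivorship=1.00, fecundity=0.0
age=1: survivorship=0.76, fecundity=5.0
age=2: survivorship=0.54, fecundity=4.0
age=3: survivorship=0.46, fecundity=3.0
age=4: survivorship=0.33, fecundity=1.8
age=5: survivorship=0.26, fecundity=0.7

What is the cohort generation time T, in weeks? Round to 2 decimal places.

1.92

lx·mx: 0, 3.8, 2.16, 1.38, 0.594, 0.182 → R0 = 8.116
x·lx·mx: 0, 3.8, 4.32, 4.14, 2.376, 0.91 → Σ = 15.546
T = 15.546 / 8.116 = 1.915476… → 1.92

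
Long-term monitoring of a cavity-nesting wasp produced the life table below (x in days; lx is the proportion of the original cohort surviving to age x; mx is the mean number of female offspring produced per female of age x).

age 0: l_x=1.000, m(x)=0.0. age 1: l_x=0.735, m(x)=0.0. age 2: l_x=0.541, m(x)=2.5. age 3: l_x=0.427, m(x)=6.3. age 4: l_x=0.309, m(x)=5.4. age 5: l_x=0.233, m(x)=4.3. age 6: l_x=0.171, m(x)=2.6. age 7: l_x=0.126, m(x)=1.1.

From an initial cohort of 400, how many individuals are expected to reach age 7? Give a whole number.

Expected survivors = N0 · l_7 = 400 × 0.126 = 50.4 → 50

50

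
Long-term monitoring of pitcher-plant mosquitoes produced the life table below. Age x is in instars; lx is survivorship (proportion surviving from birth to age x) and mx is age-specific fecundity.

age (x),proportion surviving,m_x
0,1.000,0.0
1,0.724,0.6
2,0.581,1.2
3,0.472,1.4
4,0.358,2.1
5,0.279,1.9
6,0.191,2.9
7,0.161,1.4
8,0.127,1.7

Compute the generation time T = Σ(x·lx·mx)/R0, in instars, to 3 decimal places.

lx·mx: 0, 0.4344, 0.6972, 0.6608, 0.7518, 0.5301, 0.5539, 0.2254, 0.2159 → R0 = 4.0695
x·lx·mx: 0, 0.4344, 1.3944, 1.9824, 3.0072, 2.6505, 3.3234, 1.5778, 1.7272 → Σ = 16.0973
T = 16.0973 / 4.0695 = 3.955597… → 3.956

3.956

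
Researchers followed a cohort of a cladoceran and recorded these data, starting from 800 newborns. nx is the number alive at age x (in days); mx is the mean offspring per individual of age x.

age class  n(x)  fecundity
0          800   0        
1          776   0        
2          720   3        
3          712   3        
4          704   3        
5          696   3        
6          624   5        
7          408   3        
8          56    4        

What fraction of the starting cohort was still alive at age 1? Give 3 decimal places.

0.970

l_1 = n_1/n_0 = 776/800 = 0.97 → 0.970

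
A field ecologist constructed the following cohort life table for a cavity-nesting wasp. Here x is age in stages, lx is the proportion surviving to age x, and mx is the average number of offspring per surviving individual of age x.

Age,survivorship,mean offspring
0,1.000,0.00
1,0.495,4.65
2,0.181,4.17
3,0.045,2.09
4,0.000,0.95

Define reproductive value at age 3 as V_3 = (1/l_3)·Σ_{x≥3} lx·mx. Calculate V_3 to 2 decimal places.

lx·mx for x ≥ 3: 0.09405, 0 → sum = 0.09405
V_3 = 0.09405 / l_3 = 0.09405 / 0.045 = 2.09 → 2.09

2.09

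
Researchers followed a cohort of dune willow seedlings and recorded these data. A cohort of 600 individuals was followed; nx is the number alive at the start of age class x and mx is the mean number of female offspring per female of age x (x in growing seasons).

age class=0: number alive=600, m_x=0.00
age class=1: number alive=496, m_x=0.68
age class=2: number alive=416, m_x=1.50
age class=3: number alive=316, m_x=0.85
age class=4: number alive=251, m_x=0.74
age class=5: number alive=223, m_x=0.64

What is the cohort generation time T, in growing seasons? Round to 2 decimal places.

lx = nx/n0 = nx/600: 1, 0.82667…, 0.69333…, 0.52667…, 0.41833…, 0.37167…
lx·mx: 0, 0.562133…, 1.04…, 0.447667…, 0.309567…, 0.237867… → R0 = 2.597233…
x·lx·mx: 0, 0.562133…, 2.08…, 1.343…, 1.238267…, 1.189333… → Σ = 6.412733…
T = 6.412733… / 2.597233… = 2.469063… → 2.47

2.47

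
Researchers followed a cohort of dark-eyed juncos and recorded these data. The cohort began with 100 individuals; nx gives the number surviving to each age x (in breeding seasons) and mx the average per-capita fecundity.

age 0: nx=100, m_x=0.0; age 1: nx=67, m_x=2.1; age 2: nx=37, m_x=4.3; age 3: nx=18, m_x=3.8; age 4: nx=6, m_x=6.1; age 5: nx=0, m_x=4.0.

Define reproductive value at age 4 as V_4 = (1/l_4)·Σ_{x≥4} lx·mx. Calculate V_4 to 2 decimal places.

6.10

lx = nx/n0 = nx/100: 1, 0.67, 0.37, 0.18, 0.06, 0
lx·mx for x ≥ 4: 0.366, 0 → sum = 0.366
V_4 = 0.366 / l_4 = 0.366 / 0.06 = 6.1 → 6.10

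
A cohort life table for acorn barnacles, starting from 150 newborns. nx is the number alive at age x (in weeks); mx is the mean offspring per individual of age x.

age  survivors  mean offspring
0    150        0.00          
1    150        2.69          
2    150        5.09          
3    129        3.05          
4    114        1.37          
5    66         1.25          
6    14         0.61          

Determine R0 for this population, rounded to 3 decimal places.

12.051

lx = nx/n0 = nx/150: 1, 1, 1, 0.86, 0.76, 0.44, 0.09333…
lx·mx by age: 0, 2.69, 5.09, 2.623, 1.0412, 0.55, 0.056933…
R0 = Σ lx·mx = 12.051133… → 12.051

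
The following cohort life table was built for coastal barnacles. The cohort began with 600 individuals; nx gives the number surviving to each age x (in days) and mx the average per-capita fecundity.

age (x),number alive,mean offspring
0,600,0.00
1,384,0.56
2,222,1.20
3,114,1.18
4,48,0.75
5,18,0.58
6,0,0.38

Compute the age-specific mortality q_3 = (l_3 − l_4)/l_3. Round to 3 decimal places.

lx = nx/n0 = nx/600: 1, 0.64, 0.37, 0.19, 0.08, 0.03, 0
q_3 = (l_3 − l_4) / l_3 = (0.19 − 0.08) / 0.19
     = 0.11 / 0.19 = 0.578947… → 0.579

0.579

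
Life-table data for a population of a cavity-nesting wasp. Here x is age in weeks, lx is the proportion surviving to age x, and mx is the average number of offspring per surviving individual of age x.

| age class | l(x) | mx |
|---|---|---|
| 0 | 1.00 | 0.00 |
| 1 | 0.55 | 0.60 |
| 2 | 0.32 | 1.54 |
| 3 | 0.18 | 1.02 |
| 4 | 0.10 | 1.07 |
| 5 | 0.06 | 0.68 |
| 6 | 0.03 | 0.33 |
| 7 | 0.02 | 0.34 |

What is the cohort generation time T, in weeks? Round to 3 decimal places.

lx·mx: 0, 0.33, 0.4928, 0.1836, 0.107, 0.0408, 0.0099, 0.0068 → R0 = 1.1709
x·lx·mx: 0, 0.33, 0.9856, 0.5508, 0.428, 0.204, 0.0594, 0.0476 → Σ = 2.6054
T = 2.6054 / 1.1709 = 2.225126… → 2.225

2.225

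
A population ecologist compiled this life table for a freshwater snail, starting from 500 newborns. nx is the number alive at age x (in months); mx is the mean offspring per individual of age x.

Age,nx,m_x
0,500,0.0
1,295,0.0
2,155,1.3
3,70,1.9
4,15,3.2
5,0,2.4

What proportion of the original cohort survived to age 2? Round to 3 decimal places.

0.310

l_2 = n_2/n_0 = 155/500 = 0.31 → 0.310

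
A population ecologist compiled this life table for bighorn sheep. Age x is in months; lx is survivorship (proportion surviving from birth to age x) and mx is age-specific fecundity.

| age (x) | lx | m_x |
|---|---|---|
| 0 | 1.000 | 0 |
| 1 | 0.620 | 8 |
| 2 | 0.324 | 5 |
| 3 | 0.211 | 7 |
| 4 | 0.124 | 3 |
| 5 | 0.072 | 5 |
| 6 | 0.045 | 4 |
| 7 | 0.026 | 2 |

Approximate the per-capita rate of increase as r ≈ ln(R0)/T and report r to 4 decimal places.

R0 = Σ lx·mx = 0 + 4.96 + 1.62 + 1.477 + 0.372 + 0.36 + 0.18 + 0.052 = 9.021
Σ x·lx·mx = 17.363; T = 17.363/9.021 = 1.92473…
r ≈ ln(R0)/T = ln(9.021)/1.92473… = 1.142786… → 1.1428

1.1428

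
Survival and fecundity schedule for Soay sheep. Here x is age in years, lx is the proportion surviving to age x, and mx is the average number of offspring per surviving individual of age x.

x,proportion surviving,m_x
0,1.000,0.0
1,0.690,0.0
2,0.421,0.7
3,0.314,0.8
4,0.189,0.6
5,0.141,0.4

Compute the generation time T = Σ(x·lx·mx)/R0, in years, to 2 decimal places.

2.90

lx·mx: 0, 0, 0.2947, 0.2512, 0.1134, 0.0564 → R0 = 0.7157
x·lx·mx: 0, 0, 0.5894, 0.7536, 0.4536, 0.282 → Σ = 2.0786
T = 2.0786 / 0.7157 = 2.90429… → 2.90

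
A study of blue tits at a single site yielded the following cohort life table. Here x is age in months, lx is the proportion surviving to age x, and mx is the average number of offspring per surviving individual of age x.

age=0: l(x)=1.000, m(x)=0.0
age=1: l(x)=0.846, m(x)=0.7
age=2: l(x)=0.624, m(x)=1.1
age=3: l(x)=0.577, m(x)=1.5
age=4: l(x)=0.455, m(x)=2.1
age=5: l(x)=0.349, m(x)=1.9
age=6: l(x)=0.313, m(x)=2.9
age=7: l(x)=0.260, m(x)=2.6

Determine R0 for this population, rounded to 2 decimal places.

lx·mx by age: 0, 0.5922, 0.6864, 0.8655, 0.9555, 0.6631, 0.9077, 0.676
R0 = Σ lx·mx = 5.3464 → 5.35

5.35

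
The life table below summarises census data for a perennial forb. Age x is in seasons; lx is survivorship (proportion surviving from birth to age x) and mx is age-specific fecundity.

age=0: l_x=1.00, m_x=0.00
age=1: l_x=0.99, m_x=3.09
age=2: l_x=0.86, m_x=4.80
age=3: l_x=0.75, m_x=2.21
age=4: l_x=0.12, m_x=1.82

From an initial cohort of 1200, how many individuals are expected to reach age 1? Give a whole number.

Expected survivors = N0 · l_1 = 1200 × 0.99 = 1188 → 1188

1188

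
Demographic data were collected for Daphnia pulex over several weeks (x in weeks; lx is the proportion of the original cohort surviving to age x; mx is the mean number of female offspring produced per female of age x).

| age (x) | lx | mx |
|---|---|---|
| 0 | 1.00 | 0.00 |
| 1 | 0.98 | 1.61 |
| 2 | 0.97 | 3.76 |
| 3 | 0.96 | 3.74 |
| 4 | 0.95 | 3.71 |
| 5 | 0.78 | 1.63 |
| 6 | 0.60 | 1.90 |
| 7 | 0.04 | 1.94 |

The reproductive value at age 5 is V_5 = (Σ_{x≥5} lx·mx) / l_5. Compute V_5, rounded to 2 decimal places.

3.19

lx·mx for x ≥ 5: 1.2714, 1.14, 0.0776 → sum = 2.489
V_5 = 2.489 / l_5 = 2.489 / 0.78 = 3.191026… → 3.19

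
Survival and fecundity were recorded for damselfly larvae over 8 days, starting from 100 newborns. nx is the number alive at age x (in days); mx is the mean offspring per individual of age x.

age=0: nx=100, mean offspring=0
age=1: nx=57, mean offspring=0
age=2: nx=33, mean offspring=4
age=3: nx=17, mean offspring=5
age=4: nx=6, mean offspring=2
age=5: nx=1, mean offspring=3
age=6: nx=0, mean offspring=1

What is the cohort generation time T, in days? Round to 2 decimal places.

lx = nx/n0 = nx/100: 1, 0.57, 0.33, 0.17, 0.06, 0.01, 0
lx·mx: 0, 0, 1.32, 0.85, 0.12, 0.03, 0 → R0 = 2.32
x·lx·mx: 0, 0, 2.64, 2.55, 0.48, 0.15, 0 → Σ = 5.82
T = 5.82 / 2.32 = 2.508621… → 2.51

2.51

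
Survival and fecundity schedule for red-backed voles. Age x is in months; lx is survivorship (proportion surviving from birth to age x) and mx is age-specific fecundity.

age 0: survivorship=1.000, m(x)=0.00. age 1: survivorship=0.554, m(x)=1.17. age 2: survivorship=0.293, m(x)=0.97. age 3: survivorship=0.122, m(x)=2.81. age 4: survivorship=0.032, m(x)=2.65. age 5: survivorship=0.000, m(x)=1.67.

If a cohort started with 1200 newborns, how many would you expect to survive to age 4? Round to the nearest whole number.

Expected survivors = N0 · l_4 = 1200 × 0.032 = 38.4 → 38

38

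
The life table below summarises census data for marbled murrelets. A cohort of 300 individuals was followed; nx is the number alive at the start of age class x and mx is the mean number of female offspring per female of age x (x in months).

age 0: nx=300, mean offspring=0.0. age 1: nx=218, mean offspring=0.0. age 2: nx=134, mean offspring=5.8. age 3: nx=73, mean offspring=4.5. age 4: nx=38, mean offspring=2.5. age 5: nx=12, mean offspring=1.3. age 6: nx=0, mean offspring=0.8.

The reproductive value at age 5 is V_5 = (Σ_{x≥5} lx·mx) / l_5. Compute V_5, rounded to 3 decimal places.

1.300

lx = nx/n0 = nx/300: 1, 0.72667…, 0.44667…, 0.24333…, 0.12667…, 0.04, 0
lx·mx for x ≥ 5: 0.052, 0 → sum = 0.052
V_5 = 0.052 / l_5 = 0.052 / 0.04 = 1.3 → 1.300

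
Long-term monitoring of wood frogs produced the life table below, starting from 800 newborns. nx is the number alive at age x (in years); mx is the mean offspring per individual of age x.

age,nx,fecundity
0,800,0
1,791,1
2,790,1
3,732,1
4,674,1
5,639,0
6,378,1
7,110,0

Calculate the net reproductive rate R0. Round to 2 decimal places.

lx = nx/n0 = nx/800: 1, 0.98875, 0.9875, 0.915, 0.8425, 0.79875, 0.4725, 0.1375
lx·mx by age: 0, 0.98875, 0.9875, 0.915, 0.8425, 0, 0.4725, 0
R0 = Σ lx·mx = 4.20625 → 4.21

4.21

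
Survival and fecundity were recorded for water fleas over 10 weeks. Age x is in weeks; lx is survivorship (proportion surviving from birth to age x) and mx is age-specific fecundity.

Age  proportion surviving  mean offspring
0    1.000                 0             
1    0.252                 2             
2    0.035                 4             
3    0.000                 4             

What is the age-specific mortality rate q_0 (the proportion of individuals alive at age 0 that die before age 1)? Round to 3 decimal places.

0.748

q_0 = (l_0 − l_1) / l_0 = (1 − 0.252) / 1
     = 0.748 / 1 = 0.748 → 0.748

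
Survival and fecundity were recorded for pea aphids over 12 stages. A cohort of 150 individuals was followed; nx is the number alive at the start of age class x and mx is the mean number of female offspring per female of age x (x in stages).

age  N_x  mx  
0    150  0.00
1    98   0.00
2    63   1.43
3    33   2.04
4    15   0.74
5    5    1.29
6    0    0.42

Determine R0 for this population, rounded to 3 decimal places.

1.166

lx = nx/n0 = nx/150: 1, 0.65333…, 0.42, 0.22, 0.1, 0.03333…, 0
lx·mx by age: 0, 0, 0.6006, 0.4488, 0.074, 0.043…, 0
R0 = Σ lx·mx = 1.1664… → 1.166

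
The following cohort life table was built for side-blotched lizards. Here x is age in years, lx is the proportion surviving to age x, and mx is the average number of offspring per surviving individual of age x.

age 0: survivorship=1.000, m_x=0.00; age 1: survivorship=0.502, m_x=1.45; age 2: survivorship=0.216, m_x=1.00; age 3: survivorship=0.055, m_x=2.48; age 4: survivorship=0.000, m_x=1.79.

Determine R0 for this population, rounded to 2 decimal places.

lx·mx by age: 0, 0.7279, 0.216, 0.1364, 0
R0 = Σ lx·mx = 1.0803 → 1.08

1.08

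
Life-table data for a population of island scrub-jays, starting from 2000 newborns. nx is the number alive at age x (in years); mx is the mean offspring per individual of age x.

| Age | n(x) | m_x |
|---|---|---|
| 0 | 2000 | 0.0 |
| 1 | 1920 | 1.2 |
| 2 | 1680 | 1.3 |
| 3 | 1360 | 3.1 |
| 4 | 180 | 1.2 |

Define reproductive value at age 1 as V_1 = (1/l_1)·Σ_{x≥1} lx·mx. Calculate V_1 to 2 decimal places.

lx = nx/n0 = nx/2000: 1, 0.96, 0.84, 0.68, 0.09
lx·mx for x ≥ 1: 1.152, 1.092, 2.108, 0.108 → sum = 4.46
V_1 = 4.46 / l_1 = 4.46 / 0.96 = 4.645833… → 4.65

4.65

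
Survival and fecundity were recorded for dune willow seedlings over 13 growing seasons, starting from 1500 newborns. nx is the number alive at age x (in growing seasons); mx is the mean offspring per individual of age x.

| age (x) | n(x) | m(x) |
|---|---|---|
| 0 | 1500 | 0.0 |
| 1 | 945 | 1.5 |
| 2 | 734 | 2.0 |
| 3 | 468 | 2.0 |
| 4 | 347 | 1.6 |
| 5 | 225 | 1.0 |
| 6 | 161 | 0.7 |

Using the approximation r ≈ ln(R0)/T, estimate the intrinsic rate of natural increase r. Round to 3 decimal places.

0.483

lx = nx/n0 = nx/1500: 1, 0.63, 0.48933…, 0.312, 0.23133…, 0.15, 0.10733…
R0 = Σ lx·mx = 0 + 0.945 + 0.97867… + 0.624 + 0.37013… + 0.15 + 0.07513… = 3.142933…
Σ x·lx·mx = 7.455667…; T = 7.455667…/3.142933… = 2.3722…
r ≈ ln(R0)/T = ln(3.142933…)/2.3722… = 0.48274… → 0.483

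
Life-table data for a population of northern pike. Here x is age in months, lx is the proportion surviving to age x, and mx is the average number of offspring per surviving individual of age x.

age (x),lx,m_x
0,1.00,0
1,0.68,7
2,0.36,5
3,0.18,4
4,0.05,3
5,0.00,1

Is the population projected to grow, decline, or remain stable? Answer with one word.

R0 = Σ lx·mx = 0 + 4.76 + 1.8 + 0.72 + 0.15 + 0 = 7.43
R0 > 1, so the population is growing.

growing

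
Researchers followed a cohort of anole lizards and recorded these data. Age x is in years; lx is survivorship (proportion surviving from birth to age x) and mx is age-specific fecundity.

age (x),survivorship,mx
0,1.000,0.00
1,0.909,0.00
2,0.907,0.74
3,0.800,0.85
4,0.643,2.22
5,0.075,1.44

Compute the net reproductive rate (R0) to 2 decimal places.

2.89

lx·mx by age: 0, 0, 0.67118, 0.68, 1.42746, 0.108
R0 = Σ lx·mx = 2.88664 → 2.89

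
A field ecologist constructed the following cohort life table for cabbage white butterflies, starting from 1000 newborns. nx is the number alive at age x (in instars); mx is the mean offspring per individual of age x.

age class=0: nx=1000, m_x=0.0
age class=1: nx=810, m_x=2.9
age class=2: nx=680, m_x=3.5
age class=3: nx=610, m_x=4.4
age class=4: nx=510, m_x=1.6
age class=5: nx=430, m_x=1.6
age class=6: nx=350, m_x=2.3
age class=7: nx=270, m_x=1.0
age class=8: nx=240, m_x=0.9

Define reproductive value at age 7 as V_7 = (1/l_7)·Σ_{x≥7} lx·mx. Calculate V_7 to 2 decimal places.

1.80

lx = nx/n0 = nx/1000: 1, 0.81, 0.68, 0.61, 0.51, 0.43, 0.35, 0.27, 0.24
lx·mx for x ≥ 7: 0.27, 0.216 → sum = 0.486
V_7 = 0.486 / l_7 = 0.486 / 0.27 = 1.8 → 1.80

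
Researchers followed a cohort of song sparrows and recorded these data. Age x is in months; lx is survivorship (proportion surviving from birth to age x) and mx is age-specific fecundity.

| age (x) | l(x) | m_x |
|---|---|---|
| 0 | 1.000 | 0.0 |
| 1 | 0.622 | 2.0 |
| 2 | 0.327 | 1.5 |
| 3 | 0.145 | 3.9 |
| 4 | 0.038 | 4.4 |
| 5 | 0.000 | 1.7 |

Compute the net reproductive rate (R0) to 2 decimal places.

2.47

lx·mx by age: 0, 1.244, 0.4905, 0.5655, 0.1672, 0
R0 = Σ lx·mx = 2.4672 → 2.47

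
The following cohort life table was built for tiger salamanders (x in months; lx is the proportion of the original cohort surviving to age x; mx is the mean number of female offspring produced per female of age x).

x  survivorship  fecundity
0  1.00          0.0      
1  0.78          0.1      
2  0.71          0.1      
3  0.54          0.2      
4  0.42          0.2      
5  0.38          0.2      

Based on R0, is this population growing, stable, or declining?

R0 = Σ lx·mx = 0 + 0.078 + 0.071 + 0.108 + 0.084 + 0.076 = 0.417
R0 < 1, so the population is declining.

declining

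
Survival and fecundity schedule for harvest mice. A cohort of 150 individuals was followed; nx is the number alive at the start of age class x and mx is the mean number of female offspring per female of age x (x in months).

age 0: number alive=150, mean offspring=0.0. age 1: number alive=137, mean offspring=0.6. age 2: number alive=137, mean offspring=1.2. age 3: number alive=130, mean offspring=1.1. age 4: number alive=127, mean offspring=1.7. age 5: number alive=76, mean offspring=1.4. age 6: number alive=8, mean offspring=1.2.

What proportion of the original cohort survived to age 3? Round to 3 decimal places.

l_3 = n_3/n_0 = 130/150 = 0.866667… → 0.867

0.867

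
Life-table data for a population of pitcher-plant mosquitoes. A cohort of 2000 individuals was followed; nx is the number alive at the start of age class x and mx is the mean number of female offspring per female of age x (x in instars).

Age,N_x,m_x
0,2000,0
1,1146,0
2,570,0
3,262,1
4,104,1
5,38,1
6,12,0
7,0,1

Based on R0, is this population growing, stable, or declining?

lx = nx/n0 = nx/2000: 1, 0.573, 0.285, 0.131, 0.052, 0.019, 0.006, 0
R0 = Σ lx·mx = 0 + 0 + 0 + 0.131 + 0.052 + 0.019 + 0 + 0 = 0.202
R0 < 1, so the population is declining.

declining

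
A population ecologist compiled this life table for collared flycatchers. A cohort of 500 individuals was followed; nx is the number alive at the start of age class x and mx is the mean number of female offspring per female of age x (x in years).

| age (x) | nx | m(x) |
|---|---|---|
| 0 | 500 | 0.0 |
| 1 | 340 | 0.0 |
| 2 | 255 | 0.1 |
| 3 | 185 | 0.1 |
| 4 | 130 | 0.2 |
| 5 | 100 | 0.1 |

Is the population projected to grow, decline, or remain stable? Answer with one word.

declining

lx = nx/n0 = nx/500: 1, 0.68, 0.51, 0.37, 0.26, 0.2
R0 = Σ lx·mx = 0 + 0 + 0.051 + 0.037 + 0.052 + 0.02 = 0.16
R0 < 1, so the population is declining.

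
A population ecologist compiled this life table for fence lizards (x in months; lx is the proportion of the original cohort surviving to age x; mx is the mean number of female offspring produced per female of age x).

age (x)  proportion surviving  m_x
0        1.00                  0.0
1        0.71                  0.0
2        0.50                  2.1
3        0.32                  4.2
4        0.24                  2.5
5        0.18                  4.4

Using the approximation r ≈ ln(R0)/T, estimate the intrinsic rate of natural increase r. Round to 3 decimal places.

0.403

R0 = Σ lx·mx = 0 + 0 + 1.05 + 1.344 + 0.6 + 0.792 = 3.786
Σ x·lx·mx = 12.492; T = 12.492/3.786 = 3.29952…
r ≈ ln(R0)/T = ln(3.786)/3.29952… = 0.40349… → 0.403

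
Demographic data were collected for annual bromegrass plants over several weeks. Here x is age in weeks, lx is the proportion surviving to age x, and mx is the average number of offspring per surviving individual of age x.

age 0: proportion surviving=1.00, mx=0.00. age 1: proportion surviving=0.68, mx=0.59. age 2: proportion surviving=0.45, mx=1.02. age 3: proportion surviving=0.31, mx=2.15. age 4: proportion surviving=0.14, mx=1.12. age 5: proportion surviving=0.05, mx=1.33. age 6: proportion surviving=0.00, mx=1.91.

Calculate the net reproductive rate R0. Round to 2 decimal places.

1.75

lx·mx by age: 0, 0.4012, 0.459, 0.6665, 0.1568, 0.0665, 0
R0 = Σ lx·mx = 1.75 → 1.75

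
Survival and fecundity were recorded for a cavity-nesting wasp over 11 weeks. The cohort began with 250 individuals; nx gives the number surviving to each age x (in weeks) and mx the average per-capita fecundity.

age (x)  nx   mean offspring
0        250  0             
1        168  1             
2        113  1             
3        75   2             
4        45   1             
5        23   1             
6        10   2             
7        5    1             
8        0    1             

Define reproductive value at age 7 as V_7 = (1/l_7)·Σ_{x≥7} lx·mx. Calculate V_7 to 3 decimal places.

1.000

lx = nx/n0 = nx/250: 1, 0.672, 0.452, 0.3, 0.18, 0.092, 0.04, 0.02, 0
lx·mx for x ≥ 7: 0.02, 0 → sum = 0.02
V_7 = 0.02 / l_7 = 0.02 / 0.02 = 1 → 1.000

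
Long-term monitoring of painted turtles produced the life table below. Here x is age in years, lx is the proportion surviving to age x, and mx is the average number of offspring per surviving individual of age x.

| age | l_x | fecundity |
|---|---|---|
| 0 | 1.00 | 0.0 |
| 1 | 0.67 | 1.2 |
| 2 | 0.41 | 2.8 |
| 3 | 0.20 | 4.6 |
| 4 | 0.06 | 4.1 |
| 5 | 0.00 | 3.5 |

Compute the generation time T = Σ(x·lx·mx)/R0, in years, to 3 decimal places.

2.195

lx·mx: 0, 0.804, 1.148, 0.92, 0.246, 0 → R0 = 3.118
x·lx·mx: 0, 0.804, 2.296, 2.76, 0.984, 0 → Σ = 6.844
T = 6.844 / 3.118 = 2.194997… → 2.195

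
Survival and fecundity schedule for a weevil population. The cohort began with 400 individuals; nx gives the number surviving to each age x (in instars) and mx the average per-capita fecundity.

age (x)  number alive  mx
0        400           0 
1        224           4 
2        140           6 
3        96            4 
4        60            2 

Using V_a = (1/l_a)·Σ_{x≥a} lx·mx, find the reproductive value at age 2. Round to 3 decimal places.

lx = nx/n0 = nx/400: 1, 0.56, 0.35, 0.24, 0.15
lx·mx for x ≥ 2: 2.1, 0.96, 0.3 → sum = 3.36
V_2 = 3.36 / l_2 = 3.36 / 0.35 = 9.6 → 9.600

9.600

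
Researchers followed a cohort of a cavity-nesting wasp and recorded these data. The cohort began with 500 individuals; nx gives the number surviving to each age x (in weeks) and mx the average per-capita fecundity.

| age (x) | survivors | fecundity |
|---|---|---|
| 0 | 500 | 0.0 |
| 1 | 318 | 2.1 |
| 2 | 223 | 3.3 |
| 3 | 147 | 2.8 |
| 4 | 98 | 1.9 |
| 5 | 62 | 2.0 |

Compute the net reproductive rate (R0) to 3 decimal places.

lx = nx/n0 = nx/500: 1, 0.636, 0.446, 0.294, 0.196, 0.124
lx·mx by age: 0, 1.3356, 1.4718, 0.8232, 0.3724, 0.248
R0 = Σ lx·mx = 4.251 → 4.251

4.251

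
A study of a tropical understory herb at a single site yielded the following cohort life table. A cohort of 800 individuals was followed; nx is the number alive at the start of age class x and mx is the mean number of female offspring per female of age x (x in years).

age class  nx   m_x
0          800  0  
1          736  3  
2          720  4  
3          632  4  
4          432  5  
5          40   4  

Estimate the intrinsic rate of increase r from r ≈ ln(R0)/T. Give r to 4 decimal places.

1.0016

lx = nx/n0 = nx/800: 1, 0.92, 0.9, 0.79, 0.54, 0.05
R0 = Σ lx·mx = 0 + 2.76 + 3.6 + 3.16 + 2.7 + 0.2 = 12.42
Σ x·lx·mx = 31.24; T = 31.24/12.42 = 2.5153…
r ≈ ln(R0)/T = ln(12.42)/2.5153… = 1.001594… → 1.0016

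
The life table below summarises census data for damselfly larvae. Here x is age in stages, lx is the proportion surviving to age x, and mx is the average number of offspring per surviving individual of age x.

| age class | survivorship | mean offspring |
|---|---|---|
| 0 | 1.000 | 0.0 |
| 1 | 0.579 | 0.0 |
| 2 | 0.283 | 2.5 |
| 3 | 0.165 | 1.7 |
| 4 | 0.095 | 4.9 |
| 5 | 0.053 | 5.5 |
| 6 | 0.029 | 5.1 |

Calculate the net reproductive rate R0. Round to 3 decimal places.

1.893

lx·mx by age: 0, 0, 0.7075, 0.2805, 0.4655, 0.2915, 0.1479
R0 = Σ lx·mx = 1.8929 → 1.893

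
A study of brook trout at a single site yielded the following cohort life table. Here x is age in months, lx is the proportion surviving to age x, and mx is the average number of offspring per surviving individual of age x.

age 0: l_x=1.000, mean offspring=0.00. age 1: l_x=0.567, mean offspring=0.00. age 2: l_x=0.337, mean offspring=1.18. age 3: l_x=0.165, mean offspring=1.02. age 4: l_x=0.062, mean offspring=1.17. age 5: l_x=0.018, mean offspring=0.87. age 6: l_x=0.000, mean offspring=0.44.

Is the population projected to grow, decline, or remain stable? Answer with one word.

declining

R0 = Σ lx·mx = 0 + 0 + 0.39766 + 0.1683 + 0.07254 + 0.01566 + 0 = 0.65416
R0 < 1, so the population is declining.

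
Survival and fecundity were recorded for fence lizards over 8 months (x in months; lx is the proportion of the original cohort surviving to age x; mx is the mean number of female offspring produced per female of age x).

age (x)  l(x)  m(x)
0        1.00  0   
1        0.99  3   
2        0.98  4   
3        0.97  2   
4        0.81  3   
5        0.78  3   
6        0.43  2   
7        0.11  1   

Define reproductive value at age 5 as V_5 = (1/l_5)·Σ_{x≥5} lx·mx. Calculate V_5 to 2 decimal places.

lx·mx for x ≥ 5: 2.34, 0.86, 0.11 → sum = 3.31
V_5 = 3.31 / l_5 = 3.31 / 0.78 = 4.24359… → 4.24

4.24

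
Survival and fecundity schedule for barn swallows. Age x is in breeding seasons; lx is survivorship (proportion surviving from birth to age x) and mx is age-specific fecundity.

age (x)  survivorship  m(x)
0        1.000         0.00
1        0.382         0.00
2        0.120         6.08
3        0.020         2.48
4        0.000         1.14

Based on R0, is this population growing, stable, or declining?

declining

R0 = Σ lx·mx = 0 + 0 + 0.7296 + 0.0496 + 0 = 0.7792
R0 < 1, so the population is declining.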